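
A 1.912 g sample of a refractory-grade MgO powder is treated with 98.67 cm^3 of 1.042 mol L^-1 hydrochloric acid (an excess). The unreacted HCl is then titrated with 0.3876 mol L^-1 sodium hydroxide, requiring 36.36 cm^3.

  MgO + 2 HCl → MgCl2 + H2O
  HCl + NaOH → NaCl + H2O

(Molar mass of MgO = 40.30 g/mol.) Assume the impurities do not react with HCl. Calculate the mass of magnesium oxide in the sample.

1.788 g

n(HCl) added = 0.09867 × 1.042 = 0.1028 mol
n(NaOH) used in back-titration = 0.03636 × 0.3876 = 0.01409 mol
n(HCl) left over = 0.01409 mol (1:1 ratio)
n(HCl) consumed by analyte = 0.1028 − 0.01409 = 0.08872 mol
From the 1:2 ratio, n(MgO) = 1/2 × 0.08872 = 0.04436 mol
mass of MgO = 0.04436 × 40.30 = 1.788 g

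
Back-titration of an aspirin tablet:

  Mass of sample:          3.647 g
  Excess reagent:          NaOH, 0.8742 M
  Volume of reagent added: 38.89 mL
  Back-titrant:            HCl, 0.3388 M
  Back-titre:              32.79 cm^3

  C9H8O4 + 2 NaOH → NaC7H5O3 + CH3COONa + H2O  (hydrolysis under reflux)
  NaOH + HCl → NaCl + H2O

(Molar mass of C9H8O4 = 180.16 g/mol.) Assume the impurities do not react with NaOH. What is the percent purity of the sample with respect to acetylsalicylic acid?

56.53 %

n(NaOH) added = 0.03889 × 0.8742 = 0.03400 mol
n(HCl) used in back-titration = 0.03279 × 0.3388 = 0.01111 mol
n(NaOH) left over = 0.01111 mol (1:1 ratio)
n(NaOH) consumed by analyte = 0.03400 − 0.01111 = 0.02289 mol
From the 1:2 ratio, n(C9H8O4) = 1/2 × 0.02289 = 0.01144 mol
mass of C9H8O4 = 0.01144 × 180.16 = 2.062 g
% C9H8O4 = 2.062 / 3.647 × 100 = 56.53 %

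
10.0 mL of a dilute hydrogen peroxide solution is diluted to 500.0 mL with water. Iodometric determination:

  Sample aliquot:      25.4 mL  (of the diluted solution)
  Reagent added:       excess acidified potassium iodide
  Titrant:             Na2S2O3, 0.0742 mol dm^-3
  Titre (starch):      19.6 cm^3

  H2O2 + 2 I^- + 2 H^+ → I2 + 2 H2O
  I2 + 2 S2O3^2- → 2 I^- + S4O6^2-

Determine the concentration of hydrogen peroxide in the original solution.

1.43 mol/L

n(S2O3^2-) = 0.0196 × 0.0742 = 1.45 × 10^-3 mol
n(I2) = n(S2O3^2-)/2 = 7.27 × 10^-4 mol
n(H2O2) in the aliquot = 7.27 × 10^-4 mol (1:1 ratio)
[H2O2]_dilute = 7.27 × 10^-4 / 0.0254 = 0.0286 mol/L
[H2O2]_original = 0.0286 × 500.0/10.0 = 1.43 mol/L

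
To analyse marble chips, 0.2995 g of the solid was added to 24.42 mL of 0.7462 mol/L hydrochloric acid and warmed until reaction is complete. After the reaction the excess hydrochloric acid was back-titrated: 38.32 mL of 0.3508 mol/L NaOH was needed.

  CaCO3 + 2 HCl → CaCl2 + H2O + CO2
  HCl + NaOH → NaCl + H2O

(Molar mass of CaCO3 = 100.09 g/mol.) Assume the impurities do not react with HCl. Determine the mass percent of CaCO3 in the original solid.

79.86 %

n(HCl) added = 0.02442 × 0.7462 = 0.01822 mol
n(NaOH) used in back-titration = 0.03832 × 0.3508 = 0.01344 mol
n(HCl) left over = 0.01344 mol (1:1 ratio)
n(HCl) consumed by analyte = 0.01822 − 0.01344 = 4.780 × 10^-3 mol
From the 1:2 ratio, n(CaCO3) = 1/2 × 4.780 × 10^-3 = 2.390 × 10^-3 mol
mass of CaCO3 = 2.390 × 10^-3 × 100.09 = 0.2392 g
% CaCO3 = 0.2392 / 0.2995 × 100 = 79.86 %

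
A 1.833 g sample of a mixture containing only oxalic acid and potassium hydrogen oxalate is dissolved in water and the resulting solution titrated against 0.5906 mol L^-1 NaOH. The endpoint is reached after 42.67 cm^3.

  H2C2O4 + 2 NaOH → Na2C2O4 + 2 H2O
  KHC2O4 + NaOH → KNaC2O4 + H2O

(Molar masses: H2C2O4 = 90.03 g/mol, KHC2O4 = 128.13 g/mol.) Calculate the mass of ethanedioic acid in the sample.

n(NaOH) = 0.04267 × 0.5906 = 0.02520 mol
Let x = n(H2C2O4), y = n(KHC2O4).
Titrant: 2x + 1y = 0.02520;  mass: 90.03x + 128.13y = 1.833
Solving, x = 8.398 × 10^-3 mol, y = 8.405 × 10^-3 mol
mass of H2C2O4 = 8.398 × 10^-3 × 90.03 = 0.7561 g

0.7561 g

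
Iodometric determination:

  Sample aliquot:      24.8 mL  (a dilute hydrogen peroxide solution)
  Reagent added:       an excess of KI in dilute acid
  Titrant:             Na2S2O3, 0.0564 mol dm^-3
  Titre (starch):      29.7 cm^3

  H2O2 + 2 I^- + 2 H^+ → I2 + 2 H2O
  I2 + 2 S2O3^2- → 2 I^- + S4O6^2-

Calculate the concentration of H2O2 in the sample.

0.0338 mol/L

n(S2O3^2-) = 0.0297 × 0.0564 = 1.68 × 10^-3 mol
n(I2) = n(S2O3^2-)/2 = 8.38 × 10^-4 mol
n(H2O2) in the aliquot = 8.38 × 10^-4 mol (1:1 ratio)
[H2O2] = 8.38 × 10^-4 / 0.0248 = 0.0338 mol/L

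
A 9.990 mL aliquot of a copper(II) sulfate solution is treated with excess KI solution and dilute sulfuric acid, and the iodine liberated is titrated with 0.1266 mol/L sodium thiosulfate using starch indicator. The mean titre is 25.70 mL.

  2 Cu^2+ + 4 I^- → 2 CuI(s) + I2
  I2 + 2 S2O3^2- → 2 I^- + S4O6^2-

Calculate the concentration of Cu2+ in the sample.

0.3257 mol/L

n(S2O3^2-) = 0.02570 × 0.1266 = 3.254 × 10^-3 mol
n(I2) = n(S2O3^2-)/2 = 1.627 × 10^-3 mol
From the 2:1 ratio, n(Cu2+) in the aliquot = 2/1 × 1.627 × 10^-3 = 3.254 × 10^-3 mol
[Cu2+] = 3.254 × 10^-3 / 0.009990 = 0.3257 mol/L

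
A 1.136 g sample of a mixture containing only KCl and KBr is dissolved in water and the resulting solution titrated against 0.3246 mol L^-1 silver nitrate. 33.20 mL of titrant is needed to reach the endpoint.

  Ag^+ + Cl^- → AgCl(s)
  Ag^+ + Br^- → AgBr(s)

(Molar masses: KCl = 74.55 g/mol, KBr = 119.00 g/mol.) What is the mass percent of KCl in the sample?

n(AgNO3) = 0.03320 × 0.3246 = 0.01078 mol
Let x = n(KCl), y = n(KBr).
Titrant: 1x + 1y = 0.01078;  mass: 74.55x + 119.00y = 1.136
Solving, x = 3.294 × 10^-3 mol, y = 7.482 × 10^-3 mol
mass of KCl = 3.294 × 10^-3 × 74.55 = 0.2456 g
% KCl = 0.2456 / 1.136 × 100 = 21.62 %

21.62 %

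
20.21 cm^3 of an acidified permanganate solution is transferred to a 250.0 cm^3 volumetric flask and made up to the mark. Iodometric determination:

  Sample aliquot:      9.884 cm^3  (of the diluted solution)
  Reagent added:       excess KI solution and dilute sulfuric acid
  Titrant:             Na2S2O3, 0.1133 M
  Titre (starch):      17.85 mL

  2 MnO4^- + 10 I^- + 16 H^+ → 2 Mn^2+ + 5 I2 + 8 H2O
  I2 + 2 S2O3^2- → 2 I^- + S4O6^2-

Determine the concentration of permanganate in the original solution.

0.5062 M

n(S2O3^2-) = 0.01785 × 0.1133 = 2.022 × 10^-3 mol
n(I2) = n(S2O3^2-)/2 = 1.011 × 10^-3 mol
From the 2:5 ratio, n(MnO4^-) in the aliquot = 2/5 × 1.011 × 10^-3 = 4.045 × 10^-4 mol
[MnO4^-]_dilute = 4.045 × 10^-4 / 0.009884 = 0.04092 mol/L
[MnO4^-]_original = 0.04092 × 250.0/20.21 = 0.5062 mol/L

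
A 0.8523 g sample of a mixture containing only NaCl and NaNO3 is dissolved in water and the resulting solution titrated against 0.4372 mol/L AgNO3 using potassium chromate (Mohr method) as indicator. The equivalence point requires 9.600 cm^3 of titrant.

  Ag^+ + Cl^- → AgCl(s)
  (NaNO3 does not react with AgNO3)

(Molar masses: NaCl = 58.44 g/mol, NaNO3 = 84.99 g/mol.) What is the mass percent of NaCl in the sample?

n(AgNO3) = 0.009600 × 0.4372 = 4.197 × 10^-3 mol
Let x = n(NaCl), y = n(NaNO3).
Titrant: 1x = 4.197 × 10^-3;  mass: 58.44x + 84.99y = 0.8523
Solving, x = 4.197 × 10^-3 mol, y = 7.142 × 10^-3 mol
mass of NaCl = 4.197 × 10^-3 × 58.44 = 0.2453 g
% NaCl = 0.2453 / 0.8523 × 100 = 28.78 %

28.78 %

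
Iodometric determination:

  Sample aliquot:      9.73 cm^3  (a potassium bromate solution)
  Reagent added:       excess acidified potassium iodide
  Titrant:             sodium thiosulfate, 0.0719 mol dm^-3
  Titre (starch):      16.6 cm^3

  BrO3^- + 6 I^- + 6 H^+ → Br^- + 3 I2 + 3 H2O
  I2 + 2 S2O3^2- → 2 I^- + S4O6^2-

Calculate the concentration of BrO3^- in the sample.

0.0204 mol/L

n(S2O3^2-) = 0.0166 × 0.0719 = 1.19 × 10^-3 mol
n(I2) = n(S2O3^2-)/2 = 5.97 × 10^-4 mol
From the 1:3 ratio, n(BrO3^-) in the aliquot = 1/3 × 5.97 × 10^-4 = 1.99 × 10^-4 mol
[BrO3^-] = 1.99 × 10^-4 / 0.00973 = 0.0204 mol/L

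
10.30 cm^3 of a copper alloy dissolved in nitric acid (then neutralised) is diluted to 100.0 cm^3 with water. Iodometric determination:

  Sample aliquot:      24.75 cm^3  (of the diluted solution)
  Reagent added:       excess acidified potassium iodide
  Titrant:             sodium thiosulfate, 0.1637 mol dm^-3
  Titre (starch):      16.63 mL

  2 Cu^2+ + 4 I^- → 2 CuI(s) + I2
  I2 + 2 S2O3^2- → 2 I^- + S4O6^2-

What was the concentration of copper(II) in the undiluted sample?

n(S2O3^2-) = 0.01663 × 0.1637 = 2.722 × 10^-3 mol
n(I2) = n(S2O3^2-)/2 = 1.361 × 10^-3 mol
From the 2:1 ratio, n(Cu2+) in the aliquot = 2/1 × 1.361 × 10^-3 = 2.722 × 10^-3 mol
[Cu2+]_dilute = 2.722 × 10^-3 / 0.02475 = 0.1100 mol/L
[Cu2+]_original = 0.1100 × 100.0/10.30 = 1.068 mol/L

1.068 mol/L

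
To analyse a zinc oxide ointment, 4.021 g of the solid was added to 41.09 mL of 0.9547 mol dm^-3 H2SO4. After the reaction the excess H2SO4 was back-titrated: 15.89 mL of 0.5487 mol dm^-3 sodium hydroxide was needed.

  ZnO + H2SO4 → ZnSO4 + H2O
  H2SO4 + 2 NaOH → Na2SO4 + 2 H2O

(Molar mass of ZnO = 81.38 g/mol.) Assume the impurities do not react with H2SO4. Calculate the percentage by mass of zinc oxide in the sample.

n(H2SO4) added = 0.04109 × 0.9547 = 0.03923 mol
n(NaOH) used in back-titration = 0.01589 × 0.5487 = 8.719 × 10^-3 mol
From the 1:2 ratio, n(H2SO4) left over = 1/2 × 8.719 × 10^-3 = 4.359 × 10^-3 mol
n(H2SO4) consumed by analyte = 0.03923 − 4.359 × 10^-3 = 0.03487 mol
n(ZnO) = 0.03487 mol (1:1 ratio)
mass of ZnO = 0.03487 × 81.38 = 2.838 g
% ZnO = 2.838 / 4.021 × 100 = 70.57 %

70.57 %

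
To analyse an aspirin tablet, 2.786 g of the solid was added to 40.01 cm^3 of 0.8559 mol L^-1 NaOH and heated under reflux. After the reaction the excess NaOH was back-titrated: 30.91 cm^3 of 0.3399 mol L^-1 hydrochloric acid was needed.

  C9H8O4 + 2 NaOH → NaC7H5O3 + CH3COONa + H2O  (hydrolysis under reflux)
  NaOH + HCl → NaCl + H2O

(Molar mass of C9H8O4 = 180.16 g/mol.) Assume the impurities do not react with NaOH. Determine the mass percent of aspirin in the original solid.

76.75 %

n(NaOH) added = 0.04001 × 0.8559 = 0.03424 mol
n(HCl) used in back-titration = 0.03091 × 0.3399 = 0.01051 mol
n(NaOH) left over = 0.01051 mol (1:1 ratio)
n(NaOH) consumed by analyte = 0.03424 − 0.01051 = 0.02374 mol
From the 1:2 ratio, n(C9H8O4) = 1/2 × 0.02374 = 0.01187 mol
mass of C9H8O4 = 0.01187 × 180.16 = 2.138 g
% C9H8O4 = 2.138 / 2.786 × 100 = 76.75 %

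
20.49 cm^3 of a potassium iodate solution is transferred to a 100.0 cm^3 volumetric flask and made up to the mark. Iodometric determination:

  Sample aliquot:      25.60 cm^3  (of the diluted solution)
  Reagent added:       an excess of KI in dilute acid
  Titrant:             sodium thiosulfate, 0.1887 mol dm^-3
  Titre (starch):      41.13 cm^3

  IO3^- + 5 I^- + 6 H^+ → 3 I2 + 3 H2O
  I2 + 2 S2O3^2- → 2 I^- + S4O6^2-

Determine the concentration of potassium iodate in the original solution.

n(S2O3^2-) = 0.04113 × 0.1887 = 7.761 × 10^-3 mol
n(I2) = n(S2O3^2-)/2 = 3.881 × 10^-3 mol
From the 1:3 ratio, n(IO3^-) in the aliquot = 1/3 × 3.881 × 10^-3 = 1.294 × 10^-3 mol
[IO3^-]_dilute = 1.294 × 10^-3 / 0.02560 = 0.05053 mol/L
[IO3^-]_original = 0.05053 × 100.0/20.49 = 0.2466 mol/L

0.2466 mol/L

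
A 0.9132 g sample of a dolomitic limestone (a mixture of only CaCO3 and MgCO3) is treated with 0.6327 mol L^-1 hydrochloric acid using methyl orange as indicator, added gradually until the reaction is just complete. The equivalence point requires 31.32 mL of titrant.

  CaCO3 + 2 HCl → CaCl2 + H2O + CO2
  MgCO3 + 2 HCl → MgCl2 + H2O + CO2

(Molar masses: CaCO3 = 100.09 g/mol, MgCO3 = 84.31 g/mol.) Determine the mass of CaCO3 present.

0.4938 g

n(HCl) = 0.03132 × 0.6327 = 0.01982 mol
Let x = n(CaCO3), y = n(MgCO3).
Titrant: 2x + 2y = 0.01982;  mass: 100.09x + 84.31y = 0.9132
Solving, x = 4.933 × 10^-3 mol, y = 4.975 × 10^-3 mol
mass of CaCO3 = 4.933 × 10^-3 × 100.09 = 0.4938 g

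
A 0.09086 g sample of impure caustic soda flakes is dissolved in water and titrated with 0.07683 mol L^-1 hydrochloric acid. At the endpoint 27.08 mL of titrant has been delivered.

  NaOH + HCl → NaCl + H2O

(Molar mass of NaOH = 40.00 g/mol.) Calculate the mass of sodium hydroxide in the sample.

0.08322 g

n(HCl) = 0.02708 L × 0.07683 mol/L = 2.081 × 10^-3 mol
n(NaOH) = 2.081 × 10^-3 mol (1:1 ratio)
mass of NaOH = 2.081 × 10^-3 × 40.00 g/mol = 0.08322 g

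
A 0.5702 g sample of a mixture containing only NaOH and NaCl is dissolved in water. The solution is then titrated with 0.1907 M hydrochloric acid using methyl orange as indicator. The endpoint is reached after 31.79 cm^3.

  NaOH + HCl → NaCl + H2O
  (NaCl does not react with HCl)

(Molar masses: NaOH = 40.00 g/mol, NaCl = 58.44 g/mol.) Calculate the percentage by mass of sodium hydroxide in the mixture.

42.53 %

n(HCl) = 0.03179 × 0.1907 = 6.062 × 10^-3 mol
Let x = n(NaOH), y = n(NaCl).
Titrant: 1x = 6.062 × 10^-3;  mass: 40.00x + 58.44y = 0.5702
Solving, x = 6.062 × 10^-3 mol, y = 5.608 × 10^-3 mol
mass of NaOH = 6.062 × 10^-3 × 40.00 = 0.2425 g
% NaOH = 0.2425 / 0.5702 × 100 = 42.53 %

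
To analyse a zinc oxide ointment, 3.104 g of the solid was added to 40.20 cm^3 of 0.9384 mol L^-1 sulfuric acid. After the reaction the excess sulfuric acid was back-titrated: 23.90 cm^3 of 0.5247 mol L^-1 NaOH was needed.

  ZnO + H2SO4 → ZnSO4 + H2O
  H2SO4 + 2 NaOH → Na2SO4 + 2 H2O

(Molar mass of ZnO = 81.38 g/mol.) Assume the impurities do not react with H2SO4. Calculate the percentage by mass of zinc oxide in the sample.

82.46 %

n(H2SO4) added = 0.04020 × 0.9384 = 0.03772 mol
n(NaOH) used in back-titration = 0.02390 × 0.5247 = 0.01254 mol
From the 1:2 ratio, n(H2SO4) left over = 1/2 × 0.01254 = 6.270 × 10^-3 mol
n(H2SO4) consumed by analyte = 0.03772 − 6.270 × 10^-3 = 0.03145 mol
n(ZnO) = 0.03145 mol (1:1 ratio)
mass of ZnO = 0.03145 × 81.38 = 2.560 g
% ZnO = 2.560 / 3.104 × 100 = 82.46 %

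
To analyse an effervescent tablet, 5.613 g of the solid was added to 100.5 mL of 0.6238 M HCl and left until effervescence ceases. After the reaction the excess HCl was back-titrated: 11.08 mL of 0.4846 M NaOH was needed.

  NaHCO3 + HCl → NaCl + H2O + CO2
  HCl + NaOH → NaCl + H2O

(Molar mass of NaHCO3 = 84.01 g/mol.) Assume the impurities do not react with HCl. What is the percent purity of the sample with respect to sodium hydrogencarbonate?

85.79 %

n(HCl) added = 0.1005 × 0.6238 = 0.06269 mol
n(NaOH) used in back-titration = 0.01108 × 0.4846 = 5.369 × 10^-3 mol
n(HCl) left over = 5.369 × 10^-3 mol (1:1 ratio)
n(HCl) consumed by analyte = 0.06269 − 5.369 × 10^-3 = 0.05732 mol
n(NaHCO3) = 0.05732 mol (1:1 ratio)
mass of NaHCO3 = 0.05732 × 84.01 = 4.816 g
% NaHCO3 = 4.816 / 5.613 × 100 = 85.79 %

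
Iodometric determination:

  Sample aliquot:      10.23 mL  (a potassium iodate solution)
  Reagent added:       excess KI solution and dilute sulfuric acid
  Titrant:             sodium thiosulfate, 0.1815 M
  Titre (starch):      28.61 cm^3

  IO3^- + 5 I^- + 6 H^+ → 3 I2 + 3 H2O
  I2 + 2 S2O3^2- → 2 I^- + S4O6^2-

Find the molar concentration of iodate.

n(S2O3^2-) = 0.02861 × 0.1815 = 5.193 × 10^-3 mol
n(I2) = n(S2O3^2-)/2 = 2.596 × 10^-3 mol
From the 1:3 ratio, n(IO3^-) in the aliquot = 1/3 × 2.596 × 10^-3 = 8.655 × 10^-4 mol
[IO3^-] = 8.655 × 10^-4 / 0.01023 = 0.08460 mol/L

0.08460 M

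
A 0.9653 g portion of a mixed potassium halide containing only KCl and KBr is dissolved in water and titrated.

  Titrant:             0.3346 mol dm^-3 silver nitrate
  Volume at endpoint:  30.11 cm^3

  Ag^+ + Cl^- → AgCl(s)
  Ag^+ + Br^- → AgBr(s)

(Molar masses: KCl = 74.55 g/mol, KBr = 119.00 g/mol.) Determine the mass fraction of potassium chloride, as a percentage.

n(AgNO3) = 0.03011 × 0.3346 = 0.01007 mol
Let x = n(KCl), y = n(KBr).
Titrant: 1x + 1y = 0.01007;  mass: 74.55x + 119.00y = 0.9653
Solving, x = 5.255 × 10^-3 mol, y = 4.819 × 10^-3 mol
mass of KCl = 5.255 × 10^-3 × 74.55 = 0.3918 g
% KCl = 0.3918 / 0.9653 × 100 = 40.59 %

40.59 %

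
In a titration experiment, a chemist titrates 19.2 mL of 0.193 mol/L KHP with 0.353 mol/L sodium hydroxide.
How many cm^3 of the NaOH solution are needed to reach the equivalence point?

KHC8H4O4 + NaOH → KNaC8H4O4 + H2O
n(KHC8H4O4) = 0.0192 L × 0.193 mol/L = 3.71 × 10^-3 mol
n(NaOH) = 3.71 × 10^-3 mol (1:1 stoichiometry)
V(NaOH) = 3.71 × 10^-3 mol / 0.353 mol/L = 0.0105 L = 10.5 mL

10.5 mL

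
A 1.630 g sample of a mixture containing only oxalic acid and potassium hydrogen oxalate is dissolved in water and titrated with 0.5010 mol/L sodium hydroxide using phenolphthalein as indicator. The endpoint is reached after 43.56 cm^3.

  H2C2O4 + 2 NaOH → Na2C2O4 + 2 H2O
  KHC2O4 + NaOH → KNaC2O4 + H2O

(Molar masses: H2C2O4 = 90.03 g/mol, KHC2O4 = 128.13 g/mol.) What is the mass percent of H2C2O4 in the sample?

38.75 %

n(NaOH) = 0.04356 × 0.5010 = 0.02182 mol
Let x = n(H2C2O4), y = n(KHC2O4).
Titrant: 2x + 1y = 0.02182;  mass: 90.03x + 128.13y = 1.630
Solving, x = 7.016 × 10^-3 mol, y = 7.792 × 10^-3 mol
mass of H2C2O4 = 7.016 × 10^-3 × 90.03 = 0.6316 g
% H2C2O4 = 0.6316 / 1.630 × 100 = 38.75 %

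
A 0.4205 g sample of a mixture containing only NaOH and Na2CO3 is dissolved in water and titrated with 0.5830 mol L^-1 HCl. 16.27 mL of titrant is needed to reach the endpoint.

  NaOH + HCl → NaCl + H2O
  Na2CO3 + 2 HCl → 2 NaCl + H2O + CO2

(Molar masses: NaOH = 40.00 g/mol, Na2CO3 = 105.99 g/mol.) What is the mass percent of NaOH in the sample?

60.16 %

n(HCl) = 0.01627 × 0.5830 = 9.485 × 10^-3 mol
Let x = n(NaOH), y = n(Na2CO3).
Titrant: 1x + 2y = 9.485 × 10^-3;  mass: 40.00x + 105.99y = 0.4205
Solving, x = 6.324 × 10^-3 mol, y = 1.581 × 10^-3 mol
mass of NaOH = 6.324 × 10^-3 × 40.00 = 0.2530 g
% NaOH = 0.2530 / 0.4205 × 100 = 60.16 %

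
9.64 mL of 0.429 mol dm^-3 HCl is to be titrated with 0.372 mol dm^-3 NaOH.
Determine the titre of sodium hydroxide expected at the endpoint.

HCl + NaOH → NaCl + H2O
n(HCl) = 0.00964 L × 0.429 mol/L = 4.14 × 10^-3 mol
n(NaOH) = 4.14 × 10^-3 mol (1:1 stoichiometry)
V(NaOH) = 4.14 × 10^-3 mol / 0.372 mol/L = 0.0111 L = 11.1 mL

11.1 mL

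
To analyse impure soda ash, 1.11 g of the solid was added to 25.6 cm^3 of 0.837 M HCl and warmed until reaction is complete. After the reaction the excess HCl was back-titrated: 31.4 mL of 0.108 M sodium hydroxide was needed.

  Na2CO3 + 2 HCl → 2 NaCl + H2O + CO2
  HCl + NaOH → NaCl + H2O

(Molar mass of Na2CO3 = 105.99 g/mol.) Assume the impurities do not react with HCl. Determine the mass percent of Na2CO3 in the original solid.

n(HCl) added = 0.0256 × 0.837 = 0.0214 mol
n(NaOH) used in back-titration = 0.0314 × 0.108 = 3.39 × 10^-3 mol
n(HCl) left over = 3.39 × 10^-3 mol (1:1 ratio)
n(HCl) consumed by analyte = 0.0214 − 3.39 × 10^-3 = 0.0180 mol
From the 1:2 ratio, n(Na2CO3) = 1/2 × 0.0180 = 9.02 × 10^-3 mol
mass of Na2CO3 = 9.02 × 10^-3 × 105.99 = 0.956 g
% Na2CO3 = 0.956 / 1.11 × 100 = 86.1 %

86.1 %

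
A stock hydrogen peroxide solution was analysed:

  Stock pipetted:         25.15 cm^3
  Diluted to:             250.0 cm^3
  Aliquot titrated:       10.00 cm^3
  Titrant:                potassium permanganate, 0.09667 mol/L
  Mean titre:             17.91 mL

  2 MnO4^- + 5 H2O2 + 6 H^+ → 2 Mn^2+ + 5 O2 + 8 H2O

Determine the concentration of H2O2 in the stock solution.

n(KMnO4) = 0.01791 × 0.09667 = 1.731 × 10^-3 mol
From the 5:2 ratio, n(H2O2) in the aliquot = 5/2 × 1.731 × 10^-3 = 4.328 × 10^-3 mol
[H2O2]_dilute = 4.328 × 10^-3 / 0.01000 = 0.4328 mol/L
Dilution factor = 250.0 / 25.15 = 9.940
[H2O2]_stock = 0.4328 × 9.940 = 4.303 mol/L

4.303 mol/L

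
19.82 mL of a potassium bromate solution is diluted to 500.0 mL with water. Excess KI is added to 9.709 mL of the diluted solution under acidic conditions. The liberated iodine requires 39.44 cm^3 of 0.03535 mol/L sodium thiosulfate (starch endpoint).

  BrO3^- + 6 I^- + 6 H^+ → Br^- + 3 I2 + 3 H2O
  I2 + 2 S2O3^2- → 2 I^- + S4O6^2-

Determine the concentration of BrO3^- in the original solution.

0.6038 mol/L

n(S2O3^2-) = 0.03944 × 0.03535 = 1.394 × 10^-3 mol
n(I2) = n(S2O3^2-)/2 = 6.971 × 10^-4 mol
From the 1:3 ratio, n(BrO3^-) in the aliquot = 1/3 × 6.971 × 10^-4 = 2.324 × 10^-4 mol
[BrO3^-]_dilute = 2.324 × 10^-4 / 0.009709 = 0.02393 mol/L
[BrO3^-]_original = 0.02393 × 500.0/19.82 = 0.6038 mol/L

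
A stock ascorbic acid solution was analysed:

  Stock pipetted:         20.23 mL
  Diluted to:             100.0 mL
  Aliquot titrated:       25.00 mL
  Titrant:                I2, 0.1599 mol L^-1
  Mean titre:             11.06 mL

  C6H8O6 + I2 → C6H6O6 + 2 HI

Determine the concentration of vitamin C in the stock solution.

n(I2) = 0.01106 × 0.1599 = 1.768 × 10^-3 mol
n(C6H8O6) in the aliquot = 1.768 × 10^-3 mol (1:1 ratio)
[C6H8O6]_dilute = 1.768 × 10^-3 / 0.02500 = 0.07074 mol/L
Dilution factor = 100.0 / 20.23 = 4.943
[C6H8O6]_stock = 0.07074 × 4.943 = 0.3497 mol/L

0.3497 mol/L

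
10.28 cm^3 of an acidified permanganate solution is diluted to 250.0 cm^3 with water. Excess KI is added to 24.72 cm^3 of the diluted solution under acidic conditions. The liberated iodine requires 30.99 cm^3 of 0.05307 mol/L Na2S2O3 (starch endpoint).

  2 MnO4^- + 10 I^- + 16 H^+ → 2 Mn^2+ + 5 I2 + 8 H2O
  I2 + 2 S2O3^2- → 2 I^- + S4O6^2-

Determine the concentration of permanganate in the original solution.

0.3236 mol/L

n(S2O3^2-) = 0.03099 × 0.05307 = 1.645 × 10^-3 mol
n(I2) = n(S2O3^2-)/2 = 8.223 × 10^-4 mol
From the 2:5 ratio, n(MnO4^-) in the aliquot = 2/5 × 8.223 × 10^-4 = 3.289 × 10^-4 mol
[MnO4^-]_dilute = 3.289 × 10^-4 / 0.02472 = 0.01331 mol/L
[MnO4^-]_original = 0.01331 × 250.0/10.28 = 0.3236 mol/L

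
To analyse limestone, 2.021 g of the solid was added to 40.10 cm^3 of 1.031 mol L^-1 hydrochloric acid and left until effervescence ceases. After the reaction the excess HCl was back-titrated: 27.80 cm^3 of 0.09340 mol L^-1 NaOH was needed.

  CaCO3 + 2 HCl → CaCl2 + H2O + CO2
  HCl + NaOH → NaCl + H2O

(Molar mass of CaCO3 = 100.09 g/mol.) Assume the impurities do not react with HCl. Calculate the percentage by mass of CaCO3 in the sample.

n(HCl) added = 0.04010 × 1.031 = 0.04134 mol
n(NaOH) used in back-titration = 0.02780 × 0.09340 = 2.597 × 10^-3 mol
n(HCl) left over = 2.597 × 10^-3 mol (1:1 ratio)
n(HCl) consumed by analyte = 0.04134 − 2.597 × 10^-3 = 0.03875 mol
From the 1:2 ratio, n(CaCO3) = 1/2 × 0.03875 = 0.01937 mol
mass of CaCO3 = 0.01937 × 100.09 = 1.939 g
% CaCO3 = 1.939 / 2.021 × 100 = 95.95 %

95.95 %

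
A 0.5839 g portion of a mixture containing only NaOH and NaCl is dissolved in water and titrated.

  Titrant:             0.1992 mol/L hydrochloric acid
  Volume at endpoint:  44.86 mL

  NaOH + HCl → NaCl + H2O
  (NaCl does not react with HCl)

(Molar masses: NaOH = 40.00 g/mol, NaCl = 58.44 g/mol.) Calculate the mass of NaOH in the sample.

0.3574 g

n(HCl) = 0.04486 × 0.1992 = 8.936 × 10^-3 mol
Let x = n(NaOH), y = n(NaCl).
Titrant: 1x = 8.936 × 10^-3;  mass: 40.00x + 58.44y = 0.5839
Solving, x = 8.936 × 10^-3 mol, y = 3.875 × 10^-3 mol
mass of NaOH = 8.936 × 10^-3 × 40.00 = 0.3574 g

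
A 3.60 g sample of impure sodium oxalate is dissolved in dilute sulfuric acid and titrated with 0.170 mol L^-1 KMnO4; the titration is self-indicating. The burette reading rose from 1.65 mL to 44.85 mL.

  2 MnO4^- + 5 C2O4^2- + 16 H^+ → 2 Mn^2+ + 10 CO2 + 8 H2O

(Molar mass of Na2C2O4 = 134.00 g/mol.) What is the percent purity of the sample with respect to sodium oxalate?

68.3 %

n(KMnO4) = 0.0432 L × 0.170 mol/L = 7.34 × 10^-3 mol
From the 5:2 ratio, n(Na2C2O4) = 5/2 × 7.34 × 10^-3 = 0.0184 mol
mass of Na2C2O4 = 0.0184 × 134.00 g/mol = 2.46 g
% Na2C2O4 = 2.46 / 3.60 × 100 = 68.3 %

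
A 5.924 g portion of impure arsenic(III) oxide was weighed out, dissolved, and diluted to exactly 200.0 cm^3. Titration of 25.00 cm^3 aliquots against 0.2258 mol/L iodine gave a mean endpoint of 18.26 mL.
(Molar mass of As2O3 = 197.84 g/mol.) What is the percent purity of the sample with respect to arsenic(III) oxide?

55.08 %

As2O3 + 2 I2 + 2 H2O → As2O5 + 4 HI
n(I2) per titration = 0.01826 × 0.2258 = 4.123 × 10^-3 mol
From the 1:2 ratio, n(As2O3) in each aliquot = 1/2 × 4.123 × 10^-3 = 2.062 × 10^-3 mol
n(As2O3) in the whole flask = 2.062 × 10^-3 × 200.0/25.00 = 0.01649 mol
mass of As2O3 = 0.01649 × 197.84 = 3.263 g
% As2O3 = 3.263 / 5.924 × 100 = 55.08 %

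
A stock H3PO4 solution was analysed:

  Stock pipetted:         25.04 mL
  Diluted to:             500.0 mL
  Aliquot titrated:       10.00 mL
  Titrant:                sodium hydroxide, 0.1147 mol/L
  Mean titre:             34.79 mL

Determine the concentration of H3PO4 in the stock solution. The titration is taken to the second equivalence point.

3.984 mol/L

H3PO4 + 2 NaOH → Na2HPO4 + 2 H2O
n(NaOH) = 0.03479 × 0.1147 = 3.990 × 10^-3 mol
From the 1:2 ratio, n(H3PO4) in the aliquot = 1/2 × 3.990 × 10^-3 = 1.995 × 10^-3 mol
[H3PO4]_dilute = 1.995 × 10^-3 / 0.01000 = 0.1995 mol/L
Dilution factor = 500.0 / 25.04 = 19.97
[H3PO4]_stock = 0.1995 × 19.97 = 3.984 mol/L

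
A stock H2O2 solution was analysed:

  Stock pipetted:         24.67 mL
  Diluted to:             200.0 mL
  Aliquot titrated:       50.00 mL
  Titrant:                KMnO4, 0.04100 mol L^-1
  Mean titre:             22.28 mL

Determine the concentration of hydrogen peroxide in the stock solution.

0.3703 mol/L

2 MnO4^- + 5 H2O2 + 6 H^+ → 2 Mn^2+ + 5 O2 + 8 H2O
n(KMnO4) = 0.02228 × 0.04100 = 9.135 × 10^-4 mol
From the 5:2 ratio, n(H2O2) in the aliquot = 5/2 × 9.135 × 10^-4 = 2.284 × 10^-3 mol
[H2O2]_dilute = 2.284 × 10^-3 / 0.05000 = 0.04567 mol/L
Dilution factor = 200.0 / 24.67 = 8.107
[H2O2]_stock = 0.04567 × 8.107 = 0.3703 mol/L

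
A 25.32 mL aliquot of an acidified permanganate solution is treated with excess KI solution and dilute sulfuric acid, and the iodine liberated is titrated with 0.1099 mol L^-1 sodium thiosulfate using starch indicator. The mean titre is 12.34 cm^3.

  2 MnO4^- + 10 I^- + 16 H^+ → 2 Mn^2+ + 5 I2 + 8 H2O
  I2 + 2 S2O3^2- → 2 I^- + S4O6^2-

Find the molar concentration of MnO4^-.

0.01071 mol/L

n(S2O3^2-) = 0.01234 × 0.1099 = 1.356 × 10^-3 mol
n(I2) = n(S2O3^2-)/2 = 6.781 × 10^-4 mol
From the 2:5 ratio, n(MnO4^-) in the aliquot = 2/5 × 6.781 × 10^-4 = 2.712 × 10^-4 mol
[MnO4^-] = 2.712 × 10^-4 / 0.02532 = 0.01071 mol/L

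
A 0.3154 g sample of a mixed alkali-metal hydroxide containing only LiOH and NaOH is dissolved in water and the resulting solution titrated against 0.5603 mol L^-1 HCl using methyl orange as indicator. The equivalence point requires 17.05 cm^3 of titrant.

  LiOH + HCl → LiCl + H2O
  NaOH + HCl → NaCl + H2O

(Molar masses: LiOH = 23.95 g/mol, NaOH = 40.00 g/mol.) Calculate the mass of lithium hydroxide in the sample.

n(HCl) = 0.01705 × 0.5603 = 9.553 × 10^-3 mol
Let x = n(LiOH), y = n(NaOH).
Titrant: 1x + 1y = 9.553 × 10^-3;  mass: 23.95x + 40.00y = 0.3154
Solving, x = 4.157 × 10^-3 mol, y = 5.396 × 10^-3 mol
mass of LiOH = 4.157 × 10^-3 × 23.95 = 0.09957 g

0.09957 g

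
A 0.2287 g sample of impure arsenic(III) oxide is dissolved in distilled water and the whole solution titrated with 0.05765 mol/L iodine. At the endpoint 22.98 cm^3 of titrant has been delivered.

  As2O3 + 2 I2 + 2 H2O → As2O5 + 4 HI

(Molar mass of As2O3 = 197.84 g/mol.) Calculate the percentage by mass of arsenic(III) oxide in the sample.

n(I2) = 0.02298 L × 0.05765 mol/L = 1.325 × 10^-3 mol
From the 1:2 ratio, n(As2O3) = 1/2 × 1.325 × 10^-3 = 6.624 × 10^-4 mol
mass of As2O3 = 6.624 × 10^-4 × 197.84 g/mol = 0.1310 g
% As2O3 = 0.1310 / 0.2287 × 100 = 57.30 %

57.30 %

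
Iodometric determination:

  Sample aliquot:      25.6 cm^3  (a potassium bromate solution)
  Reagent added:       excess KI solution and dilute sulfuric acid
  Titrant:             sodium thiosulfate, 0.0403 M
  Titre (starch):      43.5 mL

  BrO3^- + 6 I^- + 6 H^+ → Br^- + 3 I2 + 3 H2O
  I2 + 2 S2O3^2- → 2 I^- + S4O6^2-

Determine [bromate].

n(S2O3^2-) = 0.0435 × 0.0403 = 1.75 × 10^-3 mol
n(I2) = n(S2O3^2-)/2 = 8.77 × 10^-4 mol
From the 1:3 ratio, n(BrO3^-) in the aliquot = 1/3 × 8.77 × 10^-4 = 2.92 × 10^-4 mol
[BrO3^-] = 2.92 × 10^-4 / 0.0256 = 0.0114 mol/L

0.0114 M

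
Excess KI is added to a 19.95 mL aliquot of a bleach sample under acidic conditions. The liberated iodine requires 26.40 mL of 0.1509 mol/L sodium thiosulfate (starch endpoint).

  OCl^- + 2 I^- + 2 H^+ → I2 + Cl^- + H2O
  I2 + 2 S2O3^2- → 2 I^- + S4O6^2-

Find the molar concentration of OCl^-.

n(S2O3^2-) = 0.02640 × 0.1509 = 3.984 × 10^-3 mol
n(I2) = n(S2O3^2-)/2 = 1.992 × 10^-3 mol
n(OCl^-) in the aliquot = 1.992 × 10^-3 mol (1:1 ratio)
[OCl^-] = 1.992 × 10^-3 / 0.01995 = 0.09984 mol/L

0.09984 mol/L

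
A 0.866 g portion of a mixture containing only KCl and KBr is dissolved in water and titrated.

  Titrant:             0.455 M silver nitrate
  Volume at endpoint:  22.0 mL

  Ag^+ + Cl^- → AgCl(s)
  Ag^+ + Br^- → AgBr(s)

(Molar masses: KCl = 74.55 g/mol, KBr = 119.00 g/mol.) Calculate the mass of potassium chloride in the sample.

0.545 g

n(AgNO3) = 0.0220 × 0.455 = 0.0100 mol
Let x = n(KCl), y = n(KBr).
Titrant: 1x + 1y = 0.0100;  mass: 74.55x + 119.00y = 0.866
Solving, x = 7.32 × 10^-3 mol, y = 2.69 × 10^-3 mol
mass of KCl = 7.32 × 10^-3 × 74.55 = 0.545 g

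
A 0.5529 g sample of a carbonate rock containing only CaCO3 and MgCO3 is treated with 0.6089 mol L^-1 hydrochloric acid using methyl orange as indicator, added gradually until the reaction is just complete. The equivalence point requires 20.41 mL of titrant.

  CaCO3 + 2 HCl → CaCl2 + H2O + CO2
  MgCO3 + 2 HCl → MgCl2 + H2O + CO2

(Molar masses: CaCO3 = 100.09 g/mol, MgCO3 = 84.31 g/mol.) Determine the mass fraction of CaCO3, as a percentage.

33.28 %

n(HCl) = 0.02041 × 0.6089 = 0.01243 mol
Let x = n(CaCO3), y = n(MgCO3).
Titrant: 2x + 2y = 0.01243;  mass: 100.09x + 84.31y = 0.5529
Solving, x = 1.839 × 10^-3 mol, y = 4.375 × 10^-3 mol
mass of CaCO3 = 1.839 × 10^-3 × 100.09 = 0.1840 g
% CaCO3 = 0.1840 / 0.5529 × 100 = 33.28 %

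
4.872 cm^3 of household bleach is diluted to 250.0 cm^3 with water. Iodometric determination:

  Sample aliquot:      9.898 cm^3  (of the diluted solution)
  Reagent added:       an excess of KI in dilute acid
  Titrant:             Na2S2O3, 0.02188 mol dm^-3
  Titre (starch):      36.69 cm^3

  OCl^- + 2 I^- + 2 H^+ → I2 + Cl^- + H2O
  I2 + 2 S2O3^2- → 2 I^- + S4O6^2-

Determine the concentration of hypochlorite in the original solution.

n(S2O3^2-) = 0.03669 × 0.02188 = 8.028 × 10^-4 mol
n(I2) = n(S2O3^2-)/2 = 4.014 × 10^-4 mol
n(OCl^-) in the aliquot = 4.014 × 10^-4 mol (1:1 ratio)
[OCl^-]_dilute = 4.014 × 10^-4 / 0.009898 = 0.04055 mol/L
[OCl^-]_original = 0.04055 × 250.0/4.872 = 2.081 mol/L

2.081 mol/L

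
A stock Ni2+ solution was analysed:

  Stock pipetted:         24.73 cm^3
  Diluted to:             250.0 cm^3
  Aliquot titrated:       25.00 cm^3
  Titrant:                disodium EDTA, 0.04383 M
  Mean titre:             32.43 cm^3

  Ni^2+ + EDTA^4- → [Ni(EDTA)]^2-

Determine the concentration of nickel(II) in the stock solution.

0.5748 M

n(EDTA) = 0.03243 × 0.04383 = 1.421 × 10^-3 mol
n(Ni2+) in the aliquot = 1.421 × 10^-3 mol (1:1 ratio)
[Ni2+]_dilute = 1.421 × 10^-3 / 0.02500 = 0.05686 mol/L
Dilution factor = 250.0 / 24.73 = 10.11
[Ni2+]_stock = 0.05686 × 10.11 = 0.5748 mol/L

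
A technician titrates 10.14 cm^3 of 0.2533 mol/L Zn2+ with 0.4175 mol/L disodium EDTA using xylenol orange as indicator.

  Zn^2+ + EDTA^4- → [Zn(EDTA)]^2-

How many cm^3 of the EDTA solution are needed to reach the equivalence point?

n(Zn2+) = 0.01014 L × 0.2533 mol/L = 2.568 × 10^-3 mol
n(EDTA) = 2.568 × 10^-3 mol (1:1 stoichiometry)
V(EDTA) = 2.568 × 10^-3 mol / 0.4175 mol/L = 0.006152 L = 6.152 mL

6.152 mL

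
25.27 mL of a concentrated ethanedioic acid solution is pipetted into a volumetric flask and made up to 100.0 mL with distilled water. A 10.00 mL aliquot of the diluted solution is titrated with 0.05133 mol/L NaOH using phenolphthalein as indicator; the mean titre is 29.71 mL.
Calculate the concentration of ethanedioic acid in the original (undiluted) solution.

0.3017 mol/L

H2C2O4 + 2 NaOH → Na2C2O4 + 2 H2O
n(NaOH) = 0.02971 × 0.05133 = 1.525 × 10^-3 mol
From the 1:2 ratio, n(H2C2O4) in the aliquot = 1/2 × 1.525 × 10^-3 = 7.625 × 10^-4 mol
[H2C2O4]_dilute = 7.625 × 10^-4 / 0.01000 = 0.07625 mol/L
Dilution factor = 100.0 / 25.27 = 3.957
[H2C2O4]_stock = 0.07625 × 3.957 = 0.3017 mol/L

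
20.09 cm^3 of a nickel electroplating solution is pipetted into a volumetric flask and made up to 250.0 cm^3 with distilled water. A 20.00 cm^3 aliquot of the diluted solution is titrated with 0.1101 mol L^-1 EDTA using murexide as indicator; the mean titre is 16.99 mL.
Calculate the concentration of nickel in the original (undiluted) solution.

Ni^2+ + EDTA^4- → [Ni(EDTA)]^2-
n(EDTA) = 0.01699 × 0.1101 = 1.871 × 10^-3 mol
n(Ni2+) in the aliquot = 1.871 × 10^-3 mol (1:1 ratio)
[Ni2+]_dilute = 1.871 × 10^-3 / 0.02000 = 0.09353 mol/L
Dilution factor = 250.0 / 20.09 = 12.44
[Ni2+]_stock = 0.09353 × 12.44 = 1.164 mol/L

1.164 mol/L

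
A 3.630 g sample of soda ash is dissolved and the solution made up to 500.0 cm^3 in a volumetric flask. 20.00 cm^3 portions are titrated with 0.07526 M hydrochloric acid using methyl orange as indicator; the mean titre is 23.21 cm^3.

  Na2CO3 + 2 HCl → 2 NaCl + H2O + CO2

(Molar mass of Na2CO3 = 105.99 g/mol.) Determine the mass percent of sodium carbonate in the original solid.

63.75 %

n(HCl) per titration = 0.02321 × 0.07526 = 1.747 × 10^-3 mol
From the 1:2 ratio, n(Na2CO3) in each aliquot = 1/2 × 1.747 × 10^-3 = 8.734 × 10^-4 mol
n(Na2CO3) in the whole flask = 8.734 × 10^-4 × 500.0/20.00 = 0.02183 mol
mass of Na2CO3 = 0.02183 × 105.99 = 2.314 g
% Na2CO3 = 2.314 / 3.630 × 100 = 63.75 %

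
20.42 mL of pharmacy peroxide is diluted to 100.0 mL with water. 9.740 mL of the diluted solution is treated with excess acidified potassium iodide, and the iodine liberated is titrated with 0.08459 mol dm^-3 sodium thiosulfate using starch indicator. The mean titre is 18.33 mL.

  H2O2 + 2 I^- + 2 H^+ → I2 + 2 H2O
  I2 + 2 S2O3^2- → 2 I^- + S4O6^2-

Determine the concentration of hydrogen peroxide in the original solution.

n(S2O3^2-) = 0.01833 × 0.08459 = 1.551 × 10^-3 mol
n(I2) = n(S2O3^2-)/2 = 7.753 × 10^-4 mol
n(H2O2) in the aliquot = 7.753 × 10^-4 mol (1:1 ratio)
[H2O2]_dilute = 7.753 × 10^-4 / 0.009740 = 0.07960 mol/L
[H2O2]_original = 0.07960 × 100.0/20.42 = 0.3898 mol/L

0.3898 mol/L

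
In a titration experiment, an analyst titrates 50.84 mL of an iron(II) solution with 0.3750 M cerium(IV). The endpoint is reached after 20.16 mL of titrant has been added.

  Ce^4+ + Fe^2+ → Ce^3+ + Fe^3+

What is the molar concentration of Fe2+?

0.1487 M

n(Ce4+) = 0.02016 L × 0.3750 mol/L = 7.560 × 10^-3 mol
n(Fe2+) = 7.560 × 10^-3 mol (1:1 mole ratio)
[Fe2+] = 7.560 × 10^-3 mol / 0.05084 L = 0.1487 mol/L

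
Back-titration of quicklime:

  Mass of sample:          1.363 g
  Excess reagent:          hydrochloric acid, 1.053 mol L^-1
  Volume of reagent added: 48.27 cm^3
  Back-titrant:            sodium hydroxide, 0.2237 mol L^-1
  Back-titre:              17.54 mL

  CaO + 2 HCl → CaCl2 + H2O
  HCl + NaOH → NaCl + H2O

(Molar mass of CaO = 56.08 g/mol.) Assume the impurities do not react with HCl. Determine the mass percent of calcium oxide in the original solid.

96.49 %

n(HCl) added = 0.04827 × 1.053 = 0.05083 mol
n(NaOH) used in back-titration = 0.01754 × 0.2237 = 3.924 × 10^-3 mol
n(HCl) left over = 3.924 × 10^-3 mol (1:1 ratio)
n(HCl) consumed by analyte = 0.05083 − 3.924 × 10^-3 = 0.04690 mol
From the 1:2 ratio, n(CaO) = 1/2 × 0.04690 = 0.02345 mol
mass of CaO = 0.02345 × 56.08 = 1.315 g
% CaO = 1.315 / 1.363 × 100 = 96.49 %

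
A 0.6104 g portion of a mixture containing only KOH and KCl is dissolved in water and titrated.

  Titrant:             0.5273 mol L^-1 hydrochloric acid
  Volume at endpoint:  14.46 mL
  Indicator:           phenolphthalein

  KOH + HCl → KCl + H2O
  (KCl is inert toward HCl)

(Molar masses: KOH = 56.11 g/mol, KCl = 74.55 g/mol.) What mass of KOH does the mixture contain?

0.4278 g

n(HCl) = 0.01446 × 0.5273 = 7.625 × 10^-3 mol
Let x = n(KOH), y = n(KCl).
Titrant: 1x = 7.625 × 10^-3;  mass: 56.11x + 74.55y = 0.6104
Solving, x = 7.625 × 10^-3 mol, y = 2.449 × 10^-3 mol
mass of KOH = 7.625 × 10^-3 × 56.11 = 0.4278 g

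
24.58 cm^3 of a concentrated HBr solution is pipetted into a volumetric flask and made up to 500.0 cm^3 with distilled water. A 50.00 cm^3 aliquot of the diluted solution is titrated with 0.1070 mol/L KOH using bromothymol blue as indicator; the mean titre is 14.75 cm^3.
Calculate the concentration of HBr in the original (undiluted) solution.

HBr + KOH → KBr + H2O
n(KOH) = 0.01475 × 0.1070 = 1.578 × 10^-3 mol
n(HBr) in the aliquot = 1.578 × 10^-3 mol (1:1 ratio)
[HBr]_dilute = 1.578 × 10^-3 / 0.05000 = 0.03156 mol/L
Dilution factor = 500.0 / 24.58 = 20.34
[HBr]_stock = 0.03156 × 20.34 = 0.6421 mol/L

0.6421 mol/L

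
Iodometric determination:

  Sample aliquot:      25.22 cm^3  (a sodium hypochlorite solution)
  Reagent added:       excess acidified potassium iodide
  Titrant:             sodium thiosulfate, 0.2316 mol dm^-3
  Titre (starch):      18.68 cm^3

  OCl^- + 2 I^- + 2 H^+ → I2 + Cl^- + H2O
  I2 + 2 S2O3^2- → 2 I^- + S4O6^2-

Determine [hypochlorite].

n(S2O3^2-) = 0.01868 × 0.2316 = 4.326 × 10^-3 mol
n(I2) = n(S2O3^2-)/2 = 2.163 × 10^-3 mol
n(OCl^-) in the aliquot = 2.163 × 10^-3 mol (1:1 ratio)
[OCl^-] = 2.163 × 10^-3 / 0.02522 = 0.08577 mol/L

0.08577 mol/L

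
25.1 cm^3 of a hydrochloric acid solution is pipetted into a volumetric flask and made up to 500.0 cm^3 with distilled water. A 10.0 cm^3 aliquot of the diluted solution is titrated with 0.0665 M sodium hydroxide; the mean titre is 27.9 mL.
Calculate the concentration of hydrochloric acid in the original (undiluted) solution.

3.70 M

HCl + NaOH → NaCl + H2O
n(NaOH) = 0.0279 × 0.0665 = 1.86 × 10^-3 mol
n(HCl) in the aliquot = 1.86 × 10^-3 mol (1:1 ratio)
[HCl]_dilute = 1.86 × 10^-3 / 0.0100 = 0.186 mol/L
Dilution factor = 500.0 / 25.1 = 19.92
[HCl]_stock = 0.186 × 19.92 = 3.70 mol/L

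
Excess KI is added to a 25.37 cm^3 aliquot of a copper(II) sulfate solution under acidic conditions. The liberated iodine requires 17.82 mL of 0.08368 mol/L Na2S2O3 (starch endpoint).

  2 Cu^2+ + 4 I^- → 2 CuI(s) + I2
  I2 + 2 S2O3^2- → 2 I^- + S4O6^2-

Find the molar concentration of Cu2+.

0.05878 mol/L

n(S2O3^2-) = 0.01782 × 0.08368 = 1.491 × 10^-3 mol
n(I2) = n(S2O3^2-)/2 = 7.456 × 10^-4 mol
From the 2:1 ratio, n(Cu2+) in the aliquot = 2/1 × 7.456 × 10^-4 = 1.491 × 10^-3 mol
[Cu2+] = 1.491 × 10^-3 / 0.02537 = 0.05878 mol/L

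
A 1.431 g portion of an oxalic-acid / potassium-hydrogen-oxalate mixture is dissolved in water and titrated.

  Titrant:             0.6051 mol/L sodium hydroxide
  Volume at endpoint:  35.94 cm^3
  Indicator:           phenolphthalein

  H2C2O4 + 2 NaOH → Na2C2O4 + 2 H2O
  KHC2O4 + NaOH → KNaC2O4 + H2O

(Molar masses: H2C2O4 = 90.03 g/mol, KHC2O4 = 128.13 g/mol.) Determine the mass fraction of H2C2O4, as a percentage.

51.30 %

n(NaOH) = 0.03594 × 0.6051 = 0.02175 mol
Let x = n(H2C2O4), y = n(KHC2O4).
Titrant: 2x + 1y = 0.02175;  mass: 90.03x + 128.13y = 1.431
Solving, x = 8.154 × 10^-3 mol, y = 5.439 × 10^-3 mol
mass of H2C2O4 = 8.154 × 10^-3 × 90.03 = 0.7341 g
% H2C2O4 = 0.7341 / 1.431 × 100 = 51.30 %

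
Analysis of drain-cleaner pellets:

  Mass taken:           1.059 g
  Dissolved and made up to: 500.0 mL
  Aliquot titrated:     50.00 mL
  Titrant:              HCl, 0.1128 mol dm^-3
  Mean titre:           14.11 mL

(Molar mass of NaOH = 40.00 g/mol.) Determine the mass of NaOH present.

NaOH + HCl → NaCl + H2O
n(HCl) per titration = 0.01411 × 0.1128 = 1.592 × 10^-3 mol
n(NaOH) in each aliquot = 1.592 × 10^-3 mol (1:1 ratio)
n(NaOH) in the whole flask = 1.592 × 10^-3 × 500.0/50.00 = 0.01592 mol
mass of NaOH = 0.01592 × 40.00 = 0.6366 g

0.6366 g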